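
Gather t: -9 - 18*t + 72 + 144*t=126*t + 63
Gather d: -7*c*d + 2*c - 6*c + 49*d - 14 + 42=-4*c + d*(49 - 7*c) + 28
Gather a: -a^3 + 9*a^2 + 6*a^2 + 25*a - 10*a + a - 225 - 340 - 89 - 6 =-a^3 + 15*a^2 + 16*a - 660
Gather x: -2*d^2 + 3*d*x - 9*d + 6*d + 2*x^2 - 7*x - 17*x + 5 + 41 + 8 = -2*d^2 - 3*d + 2*x^2 + x*(3*d - 24) + 54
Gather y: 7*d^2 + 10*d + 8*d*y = 7*d^2 + 8*d*y + 10*d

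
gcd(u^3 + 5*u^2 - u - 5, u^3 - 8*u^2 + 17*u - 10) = u - 1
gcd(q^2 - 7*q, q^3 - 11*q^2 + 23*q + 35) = q - 7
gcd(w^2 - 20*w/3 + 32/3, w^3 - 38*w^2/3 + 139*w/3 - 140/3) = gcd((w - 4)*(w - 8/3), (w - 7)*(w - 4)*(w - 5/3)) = w - 4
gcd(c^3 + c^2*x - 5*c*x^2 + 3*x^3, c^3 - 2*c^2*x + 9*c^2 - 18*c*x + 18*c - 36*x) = 1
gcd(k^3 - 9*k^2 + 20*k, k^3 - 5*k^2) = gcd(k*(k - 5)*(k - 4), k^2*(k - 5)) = k^2 - 5*k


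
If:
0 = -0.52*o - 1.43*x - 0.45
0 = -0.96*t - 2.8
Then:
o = -2.75*x - 0.865384615384615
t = -2.92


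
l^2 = l^2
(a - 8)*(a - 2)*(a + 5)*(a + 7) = a^4 + 2*a^3 - 69*a^2 - 158*a + 560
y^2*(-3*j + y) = -3*j*y^2 + y^3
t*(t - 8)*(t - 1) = t^3 - 9*t^2 + 8*t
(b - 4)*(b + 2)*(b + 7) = b^3 + 5*b^2 - 22*b - 56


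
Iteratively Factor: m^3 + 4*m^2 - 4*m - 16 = (m + 2)*(m^2 + 2*m - 8) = (m - 2)*(m + 2)*(m + 4)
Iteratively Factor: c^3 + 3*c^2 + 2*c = (c + 1)*(c^2 + 2*c) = (c + 1)*(c + 2)*(c)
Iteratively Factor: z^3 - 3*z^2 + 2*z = (z - 2)*(z^2 - z) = z*(z - 2)*(z - 1)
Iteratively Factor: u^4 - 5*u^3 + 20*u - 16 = (u - 4)*(u^3 - u^2 - 4*u + 4) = (u - 4)*(u + 2)*(u^2 - 3*u + 2) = (u - 4)*(u - 1)*(u + 2)*(u - 2)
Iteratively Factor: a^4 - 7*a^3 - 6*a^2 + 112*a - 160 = (a - 5)*(a^3 - 2*a^2 - 16*a + 32) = (a - 5)*(a + 4)*(a^2 - 6*a + 8) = (a - 5)*(a - 4)*(a + 4)*(a - 2)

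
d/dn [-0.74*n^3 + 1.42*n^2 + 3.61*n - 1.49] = -2.22*n^2 + 2.84*n + 3.61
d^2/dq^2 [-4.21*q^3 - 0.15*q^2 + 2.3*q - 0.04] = -25.26*q - 0.3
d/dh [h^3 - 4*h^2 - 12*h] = 3*h^2 - 8*h - 12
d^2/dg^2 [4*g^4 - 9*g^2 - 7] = 48*g^2 - 18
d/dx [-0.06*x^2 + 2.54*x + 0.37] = 2.54 - 0.12*x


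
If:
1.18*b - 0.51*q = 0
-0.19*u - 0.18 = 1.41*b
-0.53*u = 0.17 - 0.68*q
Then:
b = -0.06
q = -0.14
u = -0.50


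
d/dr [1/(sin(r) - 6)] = -cos(r)/(sin(r) - 6)^2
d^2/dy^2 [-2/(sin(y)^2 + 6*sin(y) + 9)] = 4*(2*sin(y)^2 - 3*sin(y) - 3)/(sin(y) + 3)^4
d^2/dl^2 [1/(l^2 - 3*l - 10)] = 2*(l^2 - 3*l - (2*l - 3)^2 - 10)/(-l^2 + 3*l + 10)^3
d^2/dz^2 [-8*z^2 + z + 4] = -16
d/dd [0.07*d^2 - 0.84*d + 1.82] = 0.14*d - 0.84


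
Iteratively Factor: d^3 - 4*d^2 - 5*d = (d)*(d^2 - 4*d - 5) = d*(d - 5)*(d + 1)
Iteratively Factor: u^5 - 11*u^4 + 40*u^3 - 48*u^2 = (u - 4)*(u^4 - 7*u^3 + 12*u^2) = (u - 4)*(u - 3)*(u^3 - 4*u^2) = u*(u - 4)*(u - 3)*(u^2 - 4*u) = u^2*(u - 4)*(u - 3)*(u - 4)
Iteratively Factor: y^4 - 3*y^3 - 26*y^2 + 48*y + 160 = (y + 4)*(y^3 - 7*y^2 + 2*y + 40) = (y - 5)*(y + 4)*(y^2 - 2*y - 8) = (y - 5)*(y - 4)*(y + 4)*(y + 2)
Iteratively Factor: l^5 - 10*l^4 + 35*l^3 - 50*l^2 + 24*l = (l)*(l^4 - 10*l^3 + 35*l^2 - 50*l + 24) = l*(l - 4)*(l^3 - 6*l^2 + 11*l - 6) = l*(l - 4)*(l - 2)*(l^2 - 4*l + 3) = l*(l - 4)*(l - 2)*(l - 1)*(l - 3)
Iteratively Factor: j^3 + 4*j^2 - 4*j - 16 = (j + 2)*(j^2 + 2*j - 8) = (j + 2)*(j + 4)*(j - 2)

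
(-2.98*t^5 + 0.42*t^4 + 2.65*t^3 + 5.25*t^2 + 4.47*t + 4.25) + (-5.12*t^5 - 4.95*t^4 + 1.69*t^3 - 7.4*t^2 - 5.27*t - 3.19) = -8.1*t^5 - 4.53*t^4 + 4.34*t^3 - 2.15*t^2 - 0.8*t + 1.06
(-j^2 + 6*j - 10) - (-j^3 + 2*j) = j^3 - j^2 + 4*j - 10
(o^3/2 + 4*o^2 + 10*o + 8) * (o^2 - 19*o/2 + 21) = o^5/2 - 3*o^4/4 - 35*o^3/2 - 3*o^2 + 134*o + 168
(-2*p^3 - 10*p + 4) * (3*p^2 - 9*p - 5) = -6*p^5 + 18*p^4 - 20*p^3 + 102*p^2 + 14*p - 20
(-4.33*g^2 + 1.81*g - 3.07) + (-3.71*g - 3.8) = -4.33*g^2 - 1.9*g - 6.87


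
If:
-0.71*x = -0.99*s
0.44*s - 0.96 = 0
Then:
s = 2.18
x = 3.04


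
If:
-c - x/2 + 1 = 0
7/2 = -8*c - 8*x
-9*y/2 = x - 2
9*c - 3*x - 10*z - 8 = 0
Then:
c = 39/16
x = -23/8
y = 13/12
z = 361/160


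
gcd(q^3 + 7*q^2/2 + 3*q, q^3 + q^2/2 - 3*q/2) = q^2 + 3*q/2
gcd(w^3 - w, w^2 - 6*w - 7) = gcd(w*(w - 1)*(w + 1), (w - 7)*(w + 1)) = w + 1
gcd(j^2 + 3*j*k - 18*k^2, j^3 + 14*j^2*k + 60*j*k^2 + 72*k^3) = j + 6*k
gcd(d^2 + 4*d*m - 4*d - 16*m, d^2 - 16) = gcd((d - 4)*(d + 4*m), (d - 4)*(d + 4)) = d - 4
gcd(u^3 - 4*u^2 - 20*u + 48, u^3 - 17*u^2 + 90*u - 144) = u - 6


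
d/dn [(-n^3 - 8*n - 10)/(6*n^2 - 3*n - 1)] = (-6*n^4 + 6*n^3 + 51*n^2 + 120*n - 22)/(36*n^4 - 36*n^3 - 3*n^2 + 6*n + 1)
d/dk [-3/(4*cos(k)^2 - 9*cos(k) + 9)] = 3*(9 - 8*cos(k))*sin(k)/(4*cos(k)^2 - 9*cos(k) + 9)^2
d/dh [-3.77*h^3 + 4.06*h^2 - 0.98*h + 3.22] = -11.31*h^2 + 8.12*h - 0.98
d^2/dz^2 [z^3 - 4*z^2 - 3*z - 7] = 6*z - 8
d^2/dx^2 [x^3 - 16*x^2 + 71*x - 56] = 6*x - 32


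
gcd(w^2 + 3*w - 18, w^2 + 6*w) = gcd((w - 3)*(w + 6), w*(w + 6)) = w + 6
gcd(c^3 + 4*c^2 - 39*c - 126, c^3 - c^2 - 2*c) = 1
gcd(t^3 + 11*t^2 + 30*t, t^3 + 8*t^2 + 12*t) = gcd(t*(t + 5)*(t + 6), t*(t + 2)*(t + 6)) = t^2 + 6*t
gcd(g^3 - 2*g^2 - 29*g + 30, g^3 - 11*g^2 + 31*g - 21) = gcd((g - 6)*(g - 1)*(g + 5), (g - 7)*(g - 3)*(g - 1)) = g - 1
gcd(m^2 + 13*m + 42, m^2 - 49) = m + 7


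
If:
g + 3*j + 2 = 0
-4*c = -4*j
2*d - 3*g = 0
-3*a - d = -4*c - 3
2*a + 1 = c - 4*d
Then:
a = 41/80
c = -21/40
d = -51/80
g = -17/40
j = -21/40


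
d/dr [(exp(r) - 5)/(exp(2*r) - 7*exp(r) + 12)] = (-(exp(r) - 5)*(2*exp(r) - 7) + exp(2*r) - 7*exp(r) + 12)*exp(r)/(exp(2*r) - 7*exp(r) + 12)^2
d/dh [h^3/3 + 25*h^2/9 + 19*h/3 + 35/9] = h^2 + 50*h/9 + 19/3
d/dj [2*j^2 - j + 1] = 4*j - 1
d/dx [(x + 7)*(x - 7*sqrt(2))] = 2*x - 7*sqrt(2) + 7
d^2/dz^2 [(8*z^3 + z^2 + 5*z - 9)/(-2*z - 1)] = 2*(-32*z^3 - 48*z^2 - 24*z + 45)/(8*z^3 + 12*z^2 + 6*z + 1)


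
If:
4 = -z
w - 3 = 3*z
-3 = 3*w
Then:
No Solution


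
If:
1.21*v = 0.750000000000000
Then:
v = 0.62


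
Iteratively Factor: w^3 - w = (w)*(w^2 - 1) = w*(w + 1)*(w - 1)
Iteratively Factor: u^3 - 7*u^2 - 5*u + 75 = (u + 3)*(u^2 - 10*u + 25) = (u - 5)*(u + 3)*(u - 5)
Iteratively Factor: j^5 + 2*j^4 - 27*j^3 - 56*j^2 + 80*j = (j + 4)*(j^4 - 2*j^3 - 19*j^2 + 20*j) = (j - 5)*(j + 4)*(j^3 + 3*j^2 - 4*j) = (j - 5)*(j - 1)*(j + 4)*(j^2 + 4*j) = (j - 5)*(j - 1)*(j + 4)^2*(j)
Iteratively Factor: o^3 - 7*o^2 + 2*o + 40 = (o - 4)*(o^2 - 3*o - 10) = (o - 4)*(o + 2)*(o - 5)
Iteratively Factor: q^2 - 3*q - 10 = (q - 5)*(q + 2)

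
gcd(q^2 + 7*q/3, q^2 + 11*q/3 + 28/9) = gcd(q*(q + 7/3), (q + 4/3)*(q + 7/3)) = q + 7/3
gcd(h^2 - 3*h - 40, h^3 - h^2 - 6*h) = 1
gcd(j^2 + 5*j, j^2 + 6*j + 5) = j + 5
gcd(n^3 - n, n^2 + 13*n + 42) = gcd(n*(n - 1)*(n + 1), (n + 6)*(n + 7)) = 1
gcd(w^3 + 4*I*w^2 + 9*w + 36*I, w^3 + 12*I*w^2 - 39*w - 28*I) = w + 4*I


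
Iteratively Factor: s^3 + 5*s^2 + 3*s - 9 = (s - 1)*(s^2 + 6*s + 9) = (s - 1)*(s + 3)*(s + 3)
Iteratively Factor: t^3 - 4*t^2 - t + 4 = (t - 4)*(t^2 - 1) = (t - 4)*(t - 1)*(t + 1)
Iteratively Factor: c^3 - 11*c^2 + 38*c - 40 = (c - 4)*(c^2 - 7*c + 10) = (c - 4)*(c - 2)*(c - 5)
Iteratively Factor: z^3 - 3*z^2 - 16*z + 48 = (z + 4)*(z^2 - 7*z + 12) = (z - 4)*(z + 4)*(z - 3)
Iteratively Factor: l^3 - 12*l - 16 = (l + 2)*(l^2 - 2*l - 8) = (l - 4)*(l + 2)*(l + 2)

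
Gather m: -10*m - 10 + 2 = -10*m - 8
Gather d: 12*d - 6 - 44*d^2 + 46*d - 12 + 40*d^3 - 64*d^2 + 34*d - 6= 40*d^3 - 108*d^2 + 92*d - 24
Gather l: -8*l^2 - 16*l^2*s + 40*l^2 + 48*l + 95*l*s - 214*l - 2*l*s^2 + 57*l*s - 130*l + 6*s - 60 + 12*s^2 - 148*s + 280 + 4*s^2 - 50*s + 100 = l^2*(32 - 16*s) + l*(-2*s^2 + 152*s - 296) + 16*s^2 - 192*s + 320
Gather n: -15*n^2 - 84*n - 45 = -15*n^2 - 84*n - 45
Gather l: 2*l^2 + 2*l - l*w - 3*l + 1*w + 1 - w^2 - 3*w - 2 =2*l^2 + l*(-w - 1) - w^2 - 2*w - 1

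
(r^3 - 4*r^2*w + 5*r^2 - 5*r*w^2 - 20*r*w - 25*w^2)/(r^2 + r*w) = r - 5*w + 5 - 25*w/r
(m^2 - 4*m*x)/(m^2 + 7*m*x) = (m - 4*x)/(m + 7*x)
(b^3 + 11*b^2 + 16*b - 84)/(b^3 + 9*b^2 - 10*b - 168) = (b - 2)/(b - 4)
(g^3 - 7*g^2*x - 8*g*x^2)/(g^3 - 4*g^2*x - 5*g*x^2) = (-g + 8*x)/(-g + 5*x)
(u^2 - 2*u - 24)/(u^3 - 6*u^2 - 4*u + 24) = (u + 4)/(u^2 - 4)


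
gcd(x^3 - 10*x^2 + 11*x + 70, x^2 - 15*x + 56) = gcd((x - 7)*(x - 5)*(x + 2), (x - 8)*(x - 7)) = x - 7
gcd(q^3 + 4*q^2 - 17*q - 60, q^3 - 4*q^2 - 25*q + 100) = q^2 + q - 20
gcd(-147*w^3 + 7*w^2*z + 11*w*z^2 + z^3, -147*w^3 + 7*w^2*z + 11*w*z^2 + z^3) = -147*w^3 + 7*w^2*z + 11*w*z^2 + z^3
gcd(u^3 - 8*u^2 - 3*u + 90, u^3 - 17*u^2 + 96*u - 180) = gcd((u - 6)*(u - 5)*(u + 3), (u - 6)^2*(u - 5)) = u^2 - 11*u + 30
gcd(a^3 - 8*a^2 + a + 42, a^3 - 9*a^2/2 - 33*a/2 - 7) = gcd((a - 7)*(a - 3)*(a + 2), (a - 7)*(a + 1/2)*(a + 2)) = a^2 - 5*a - 14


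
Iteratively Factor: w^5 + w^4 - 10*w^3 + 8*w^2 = (w + 4)*(w^4 - 3*w^3 + 2*w^2) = w*(w + 4)*(w^3 - 3*w^2 + 2*w) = w^2*(w + 4)*(w^2 - 3*w + 2) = w^2*(w - 1)*(w + 4)*(w - 2)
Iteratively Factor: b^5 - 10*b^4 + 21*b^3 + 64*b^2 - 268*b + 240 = (b - 2)*(b^4 - 8*b^3 + 5*b^2 + 74*b - 120) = (b - 2)^2*(b^3 - 6*b^2 - 7*b + 60) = (b - 2)^2*(b + 3)*(b^2 - 9*b + 20) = (b - 5)*(b - 2)^2*(b + 3)*(b - 4)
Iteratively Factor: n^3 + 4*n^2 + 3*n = (n)*(n^2 + 4*n + 3) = n*(n + 1)*(n + 3)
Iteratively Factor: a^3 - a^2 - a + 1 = (a + 1)*(a^2 - 2*a + 1) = (a - 1)*(a + 1)*(a - 1)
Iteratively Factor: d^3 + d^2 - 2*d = (d + 2)*(d^2 - d) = (d - 1)*(d + 2)*(d)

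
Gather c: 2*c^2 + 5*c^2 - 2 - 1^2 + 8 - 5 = 7*c^2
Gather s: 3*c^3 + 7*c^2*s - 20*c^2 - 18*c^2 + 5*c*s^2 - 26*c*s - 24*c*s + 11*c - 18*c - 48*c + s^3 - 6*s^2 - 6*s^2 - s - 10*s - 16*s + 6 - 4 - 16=3*c^3 - 38*c^2 - 55*c + s^3 + s^2*(5*c - 12) + s*(7*c^2 - 50*c - 27) - 14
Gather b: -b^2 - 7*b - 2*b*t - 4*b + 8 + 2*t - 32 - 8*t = -b^2 + b*(-2*t - 11) - 6*t - 24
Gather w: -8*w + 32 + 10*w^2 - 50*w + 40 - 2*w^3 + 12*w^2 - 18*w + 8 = -2*w^3 + 22*w^2 - 76*w + 80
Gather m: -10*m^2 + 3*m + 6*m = -10*m^2 + 9*m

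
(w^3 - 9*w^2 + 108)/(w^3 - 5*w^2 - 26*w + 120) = (w^2 - 3*w - 18)/(w^2 + w - 20)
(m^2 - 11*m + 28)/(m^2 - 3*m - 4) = (m - 7)/(m + 1)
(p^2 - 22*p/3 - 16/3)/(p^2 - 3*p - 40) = (p + 2/3)/(p + 5)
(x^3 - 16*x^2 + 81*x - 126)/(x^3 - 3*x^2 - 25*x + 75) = (x^2 - 13*x + 42)/(x^2 - 25)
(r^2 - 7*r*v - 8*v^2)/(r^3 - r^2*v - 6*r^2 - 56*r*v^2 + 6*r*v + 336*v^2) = (r + v)/(r^2 + 7*r*v - 6*r - 42*v)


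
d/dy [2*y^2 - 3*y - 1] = 4*y - 3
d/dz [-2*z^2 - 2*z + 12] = -4*z - 2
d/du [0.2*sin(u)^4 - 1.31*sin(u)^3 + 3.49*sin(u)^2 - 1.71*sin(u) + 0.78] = (0.8*sin(u)^3 - 3.93*sin(u)^2 + 6.98*sin(u) - 1.71)*cos(u)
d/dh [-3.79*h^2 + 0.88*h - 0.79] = 0.88 - 7.58*h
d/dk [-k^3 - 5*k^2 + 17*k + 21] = -3*k^2 - 10*k + 17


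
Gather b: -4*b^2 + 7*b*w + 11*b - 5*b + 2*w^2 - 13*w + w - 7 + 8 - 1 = -4*b^2 + b*(7*w + 6) + 2*w^2 - 12*w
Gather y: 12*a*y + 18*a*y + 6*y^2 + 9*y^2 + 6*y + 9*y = 15*y^2 + y*(30*a + 15)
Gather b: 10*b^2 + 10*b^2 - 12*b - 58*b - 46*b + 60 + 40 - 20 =20*b^2 - 116*b + 80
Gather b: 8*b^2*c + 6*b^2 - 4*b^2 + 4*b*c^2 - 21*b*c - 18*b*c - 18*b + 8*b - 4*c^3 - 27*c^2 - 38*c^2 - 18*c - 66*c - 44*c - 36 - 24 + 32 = b^2*(8*c + 2) + b*(4*c^2 - 39*c - 10) - 4*c^3 - 65*c^2 - 128*c - 28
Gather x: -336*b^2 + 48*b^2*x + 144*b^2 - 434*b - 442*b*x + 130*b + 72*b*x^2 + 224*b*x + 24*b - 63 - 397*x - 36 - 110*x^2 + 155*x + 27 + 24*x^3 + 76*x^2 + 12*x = -192*b^2 - 280*b + 24*x^3 + x^2*(72*b - 34) + x*(48*b^2 - 218*b - 230) - 72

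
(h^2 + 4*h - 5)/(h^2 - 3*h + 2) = (h + 5)/(h - 2)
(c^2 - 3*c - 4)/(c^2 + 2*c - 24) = (c + 1)/(c + 6)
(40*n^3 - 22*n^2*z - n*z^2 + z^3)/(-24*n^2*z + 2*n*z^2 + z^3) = (-10*n^2 + 3*n*z + z^2)/(z*(6*n + z))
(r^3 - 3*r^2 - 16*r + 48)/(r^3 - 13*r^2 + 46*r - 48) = (r^2 - 16)/(r^2 - 10*r + 16)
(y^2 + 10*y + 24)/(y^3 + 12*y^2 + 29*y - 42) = (y + 4)/(y^2 + 6*y - 7)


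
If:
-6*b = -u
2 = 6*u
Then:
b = 1/18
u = 1/3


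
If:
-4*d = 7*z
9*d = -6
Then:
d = -2/3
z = 8/21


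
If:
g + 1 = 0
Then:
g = -1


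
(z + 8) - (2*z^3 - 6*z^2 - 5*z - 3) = -2*z^3 + 6*z^2 + 6*z + 11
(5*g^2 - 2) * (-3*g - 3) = -15*g^3 - 15*g^2 + 6*g + 6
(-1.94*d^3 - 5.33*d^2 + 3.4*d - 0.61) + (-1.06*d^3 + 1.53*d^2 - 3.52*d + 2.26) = -3.0*d^3 - 3.8*d^2 - 0.12*d + 1.65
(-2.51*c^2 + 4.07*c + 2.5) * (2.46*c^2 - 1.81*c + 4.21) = -6.1746*c^4 + 14.5553*c^3 - 11.7838*c^2 + 12.6097*c + 10.525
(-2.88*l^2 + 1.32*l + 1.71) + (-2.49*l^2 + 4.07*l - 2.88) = -5.37*l^2 + 5.39*l - 1.17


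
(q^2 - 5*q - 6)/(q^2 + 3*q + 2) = (q - 6)/(q + 2)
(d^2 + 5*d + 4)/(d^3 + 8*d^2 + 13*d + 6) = (d + 4)/(d^2 + 7*d + 6)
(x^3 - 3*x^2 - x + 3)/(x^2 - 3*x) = x - 1/x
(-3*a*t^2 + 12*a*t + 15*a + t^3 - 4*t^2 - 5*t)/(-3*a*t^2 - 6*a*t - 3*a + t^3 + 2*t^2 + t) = (t - 5)/(t + 1)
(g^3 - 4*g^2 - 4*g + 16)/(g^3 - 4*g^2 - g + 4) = (g^2 - 4)/(g^2 - 1)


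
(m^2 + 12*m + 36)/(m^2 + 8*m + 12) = (m + 6)/(m + 2)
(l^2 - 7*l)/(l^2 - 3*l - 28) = l/(l + 4)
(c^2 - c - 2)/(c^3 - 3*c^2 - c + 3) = (c - 2)/(c^2 - 4*c + 3)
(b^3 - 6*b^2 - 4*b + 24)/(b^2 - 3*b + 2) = (b^2 - 4*b - 12)/(b - 1)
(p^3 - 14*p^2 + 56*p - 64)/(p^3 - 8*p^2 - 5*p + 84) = (p^2 - 10*p + 16)/(p^2 - 4*p - 21)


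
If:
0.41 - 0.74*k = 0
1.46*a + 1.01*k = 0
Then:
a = -0.38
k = 0.55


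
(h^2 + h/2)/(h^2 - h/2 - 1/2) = h/(h - 1)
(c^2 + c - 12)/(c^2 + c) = (c^2 + c - 12)/(c*(c + 1))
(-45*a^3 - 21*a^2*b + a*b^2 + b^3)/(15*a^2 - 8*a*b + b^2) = (-9*a^2 - 6*a*b - b^2)/(3*a - b)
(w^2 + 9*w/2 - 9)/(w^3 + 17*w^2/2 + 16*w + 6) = (2*w - 3)/(2*w^2 + 5*w + 2)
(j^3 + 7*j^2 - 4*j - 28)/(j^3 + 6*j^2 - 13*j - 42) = (j - 2)/(j - 3)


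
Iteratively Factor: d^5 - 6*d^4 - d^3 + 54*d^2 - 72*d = (d - 4)*(d^4 - 2*d^3 - 9*d^2 + 18*d) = (d - 4)*(d - 3)*(d^3 + d^2 - 6*d) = d*(d - 4)*(d - 3)*(d^2 + d - 6) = d*(d - 4)*(d - 3)*(d + 3)*(d - 2)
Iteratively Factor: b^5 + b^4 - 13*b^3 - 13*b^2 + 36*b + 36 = (b - 2)*(b^4 + 3*b^3 - 7*b^2 - 27*b - 18) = (b - 2)*(b + 2)*(b^3 + b^2 - 9*b - 9) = (b - 2)*(b + 2)*(b + 3)*(b^2 - 2*b - 3) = (b - 3)*(b - 2)*(b + 2)*(b + 3)*(b + 1)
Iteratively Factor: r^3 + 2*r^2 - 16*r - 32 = (r - 4)*(r^2 + 6*r + 8) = (r - 4)*(r + 2)*(r + 4)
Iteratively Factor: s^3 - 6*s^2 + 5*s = (s - 5)*(s^2 - s) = (s - 5)*(s - 1)*(s)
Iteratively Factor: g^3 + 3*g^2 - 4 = (g + 2)*(g^2 + g - 2) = (g - 1)*(g + 2)*(g + 2)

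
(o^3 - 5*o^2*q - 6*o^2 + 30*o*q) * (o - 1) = o^4 - 5*o^3*q - 7*o^3 + 35*o^2*q + 6*o^2 - 30*o*q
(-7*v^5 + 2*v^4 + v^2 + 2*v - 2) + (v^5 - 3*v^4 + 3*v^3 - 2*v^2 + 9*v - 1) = -6*v^5 - v^4 + 3*v^3 - v^2 + 11*v - 3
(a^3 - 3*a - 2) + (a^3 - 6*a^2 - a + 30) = 2*a^3 - 6*a^2 - 4*a + 28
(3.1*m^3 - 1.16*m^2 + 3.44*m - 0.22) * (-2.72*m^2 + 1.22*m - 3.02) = -8.432*m^5 + 6.9372*m^4 - 20.134*m^3 + 8.2984*m^2 - 10.6572*m + 0.6644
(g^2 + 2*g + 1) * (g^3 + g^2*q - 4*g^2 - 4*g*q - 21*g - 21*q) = g^5 + g^4*q - 2*g^4 - 2*g^3*q - 28*g^3 - 28*g^2*q - 46*g^2 - 46*g*q - 21*g - 21*q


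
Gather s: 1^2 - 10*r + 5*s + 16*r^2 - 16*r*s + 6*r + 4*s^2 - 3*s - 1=16*r^2 - 4*r + 4*s^2 + s*(2 - 16*r)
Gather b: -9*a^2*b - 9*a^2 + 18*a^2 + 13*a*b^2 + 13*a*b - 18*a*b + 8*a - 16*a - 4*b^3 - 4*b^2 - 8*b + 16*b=9*a^2 - 8*a - 4*b^3 + b^2*(13*a - 4) + b*(-9*a^2 - 5*a + 8)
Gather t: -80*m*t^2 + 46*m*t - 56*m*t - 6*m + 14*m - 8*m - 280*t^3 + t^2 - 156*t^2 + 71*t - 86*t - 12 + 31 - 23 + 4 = -280*t^3 + t^2*(-80*m - 155) + t*(-10*m - 15)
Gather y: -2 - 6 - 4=-12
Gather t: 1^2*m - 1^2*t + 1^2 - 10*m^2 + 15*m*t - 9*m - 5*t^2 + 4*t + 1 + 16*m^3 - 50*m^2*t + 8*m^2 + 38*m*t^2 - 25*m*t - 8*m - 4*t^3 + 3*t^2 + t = 16*m^3 - 2*m^2 - 16*m - 4*t^3 + t^2*(38*m - 2) + t*(-50*m^2 - 10*m + 4) + 2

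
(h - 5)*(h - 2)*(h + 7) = h^3 - 39*h + 70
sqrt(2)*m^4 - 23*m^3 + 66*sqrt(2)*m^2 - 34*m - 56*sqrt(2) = (m - 7*sqrt(2))*(m - 4*sqrt(2))*(m - sqrt(2))*(sqrt(2)*m + 1)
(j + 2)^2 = j^2 + 4*j + 4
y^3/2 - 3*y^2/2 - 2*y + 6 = (y/2 + 1)*(y - 3)*(y - 2)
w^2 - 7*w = w*(w - 7)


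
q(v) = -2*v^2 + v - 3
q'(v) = 1 - 4*v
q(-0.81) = -5.12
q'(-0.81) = 4.24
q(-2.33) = -16.19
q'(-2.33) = 10.32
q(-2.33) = -16.19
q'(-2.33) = 10.32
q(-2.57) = -18.78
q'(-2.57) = 11.28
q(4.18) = -33.76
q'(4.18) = -15.72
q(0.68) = -3.24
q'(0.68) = -1.72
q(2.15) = -10.10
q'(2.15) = -7.60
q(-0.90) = -5.52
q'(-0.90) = 4.60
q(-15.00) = -468.00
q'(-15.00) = 61.00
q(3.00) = -18.00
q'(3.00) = -11.00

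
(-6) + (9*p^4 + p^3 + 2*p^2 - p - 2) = 9*p^4 + p^3 + 2*p^2 - p - 8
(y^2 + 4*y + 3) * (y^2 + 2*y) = y^4 + 6*y^3 + 11*y^2 + 6*y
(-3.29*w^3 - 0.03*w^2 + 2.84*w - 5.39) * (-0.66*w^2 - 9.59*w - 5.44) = 2.1714*w^5 + 31.5709*w^4 + 16.3109*w^3 - 23.515*w^2 + 36.2405*w + 29.3216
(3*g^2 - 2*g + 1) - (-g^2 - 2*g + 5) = 4*g^2 - 4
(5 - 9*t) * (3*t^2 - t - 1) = -27*t^3 + 24*t^2 + 4*t - 5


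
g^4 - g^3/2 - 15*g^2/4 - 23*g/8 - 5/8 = (g - 5/2)*(g + 1/2)^2*(g + 1)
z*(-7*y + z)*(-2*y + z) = 14*y^2*z - 9*y*z^2 + z^3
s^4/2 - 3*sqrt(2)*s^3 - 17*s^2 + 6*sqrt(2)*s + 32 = (s/2 + sqrt(2)/2)*(s - 8*sqrt(2))*(s - sqrt(2))*(s + 2*sqrt(2))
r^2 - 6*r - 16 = (r - 8)*(r + 2)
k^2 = k^2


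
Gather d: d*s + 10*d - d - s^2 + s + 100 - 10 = d*(s + 9) - s^2 + s + 90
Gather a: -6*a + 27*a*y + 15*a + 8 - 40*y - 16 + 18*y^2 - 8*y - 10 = a*(27*y + 9) + 18*y^2 - 48*y - 18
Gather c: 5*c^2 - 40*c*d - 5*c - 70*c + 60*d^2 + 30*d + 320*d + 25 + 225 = 5*c^2 + c*(-40*d - 75) + 60*d^2 + 350*d + 250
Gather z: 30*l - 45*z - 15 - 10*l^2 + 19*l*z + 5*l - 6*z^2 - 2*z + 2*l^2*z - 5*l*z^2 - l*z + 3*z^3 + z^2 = -10*l^2 + 35*l + 3*z^3 + z^2*(-5*l - 5) + z*(2*l^2 + 18*l - 47) - 15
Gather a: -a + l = -a + l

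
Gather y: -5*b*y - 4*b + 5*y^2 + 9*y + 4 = -4*b + 5*y^2 + y*(9 - 5*b) + 4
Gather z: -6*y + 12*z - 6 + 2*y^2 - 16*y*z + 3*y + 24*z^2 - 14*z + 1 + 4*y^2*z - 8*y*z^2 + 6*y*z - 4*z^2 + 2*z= 2*y^2 - 3*y + z^2*(20 - 8*y) + z*(4*y^2 - 10*y) - 5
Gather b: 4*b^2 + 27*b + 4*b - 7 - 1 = 4*b^2 + 31*b - 8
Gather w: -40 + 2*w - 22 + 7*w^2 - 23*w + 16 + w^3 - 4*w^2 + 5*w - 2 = w^3 + 3*w^2 - 16*w - 48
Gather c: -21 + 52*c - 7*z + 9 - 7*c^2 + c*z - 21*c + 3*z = -7*c^2 + c*(z + 31) - 4*z - 12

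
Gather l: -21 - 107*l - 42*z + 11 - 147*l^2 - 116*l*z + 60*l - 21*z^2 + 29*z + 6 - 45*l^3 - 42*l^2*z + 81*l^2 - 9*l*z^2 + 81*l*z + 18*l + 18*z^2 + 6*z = -45*l^3 + l^2*(-42*z - 66) + l*(-9*z^2 - 35*z - 29) - 3*z^2 - 7*z - 4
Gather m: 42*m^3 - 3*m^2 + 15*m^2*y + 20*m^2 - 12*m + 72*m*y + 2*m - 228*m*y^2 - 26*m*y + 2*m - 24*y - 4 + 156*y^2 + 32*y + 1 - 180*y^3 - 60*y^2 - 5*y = 42*m^3 + m^2*(15*y + 17) + m*(-228*y^2 + 46*y - 8) - 180*y^3 + 96*y^2 + 3*y - 3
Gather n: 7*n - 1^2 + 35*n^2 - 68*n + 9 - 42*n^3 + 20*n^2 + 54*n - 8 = -42*n^3 + 55*n^2 - 7*n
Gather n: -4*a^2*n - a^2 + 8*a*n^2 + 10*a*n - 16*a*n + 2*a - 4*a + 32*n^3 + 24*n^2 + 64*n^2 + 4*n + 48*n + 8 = -a^2 - 2*a + 32*n^3 + n^2*(8*a + 88) + n*(-4*a^2 - 6*a + 52) + 8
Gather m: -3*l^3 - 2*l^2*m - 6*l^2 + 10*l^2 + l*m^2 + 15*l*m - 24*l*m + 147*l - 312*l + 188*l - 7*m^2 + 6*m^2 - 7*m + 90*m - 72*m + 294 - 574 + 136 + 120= -3*l^3 + 4*l^2 + 23*l + m^2*(l - 1) + m*(-2*l^2 - 9*l + 11) - 24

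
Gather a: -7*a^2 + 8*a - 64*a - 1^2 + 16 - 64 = -7*a^2 - 56*a - 49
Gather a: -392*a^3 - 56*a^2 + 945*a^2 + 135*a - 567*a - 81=-392*a^3 + 889*a^2 - 432*a - 81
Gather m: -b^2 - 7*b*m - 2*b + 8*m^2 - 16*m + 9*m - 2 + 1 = -b^2 - 2*b + 8*m^2 + m*(-7*b - 7) - 1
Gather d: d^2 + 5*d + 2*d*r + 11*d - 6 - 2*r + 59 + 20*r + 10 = d^2 + d*(2*r + 16) + 18*r + 63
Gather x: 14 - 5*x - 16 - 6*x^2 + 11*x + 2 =-6*x^2 + 6*x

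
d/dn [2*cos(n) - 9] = -2*sin(n)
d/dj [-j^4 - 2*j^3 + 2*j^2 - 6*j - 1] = -4*j^3 - 6*j^2 + 4*j - 6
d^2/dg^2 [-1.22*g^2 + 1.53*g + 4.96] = -2.44000000000000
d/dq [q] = 1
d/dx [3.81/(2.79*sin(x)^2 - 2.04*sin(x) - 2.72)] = (7.7724 - 21.2598*sin(x))*cos(x)/(-2.79*sin(x)^2 + 2.04*sin(x) + 2.72)^2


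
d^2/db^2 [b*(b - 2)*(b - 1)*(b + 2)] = 12*b^2 - 6*b - 8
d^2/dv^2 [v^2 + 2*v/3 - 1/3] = 2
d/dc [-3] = 0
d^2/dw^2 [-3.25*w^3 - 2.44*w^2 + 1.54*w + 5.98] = -19.5*w - 4.88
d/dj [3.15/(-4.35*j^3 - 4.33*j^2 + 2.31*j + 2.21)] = (41.1075*j^2 + 27.279*j - 7.2765)/(4.35*j^3 + 4.33*j^2 - 2.31*j - 2.21)^2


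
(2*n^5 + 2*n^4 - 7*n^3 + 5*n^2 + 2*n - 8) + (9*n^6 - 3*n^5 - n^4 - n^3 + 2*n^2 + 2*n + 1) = 9*n^6 - n^5 + n^4 - 8*n^3 + 7*n^2 + 4*n - 7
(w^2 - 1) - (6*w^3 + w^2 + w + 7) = -6*w^3 - w - 8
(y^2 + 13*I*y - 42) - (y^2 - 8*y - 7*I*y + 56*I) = 8*y + 20*I*y - 42 - 56*I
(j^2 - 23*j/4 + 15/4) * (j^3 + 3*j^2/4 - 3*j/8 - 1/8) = j^5 - 5*j^4 - 15*j^3/16 + 155*j^2/32 - 11*j/16 - 15/32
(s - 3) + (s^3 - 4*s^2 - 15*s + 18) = s^3 - 4*s^2 - 14*s + 15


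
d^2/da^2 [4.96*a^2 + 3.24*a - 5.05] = 9.92000000000000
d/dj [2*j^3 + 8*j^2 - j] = 6*j^2 + 16*j - 1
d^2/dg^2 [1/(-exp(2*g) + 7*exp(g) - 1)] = (-2*(2*exp(g) - 7)^2*exp(g) + (4*exp(g) - 7)*(exp(2*g) - 7*exp(g) + 1))*exp(g)/(exp(2*g) - 7*exp(g) + 1)^3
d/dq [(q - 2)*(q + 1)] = 2*q - 1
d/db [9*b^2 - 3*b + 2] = 18*b - 3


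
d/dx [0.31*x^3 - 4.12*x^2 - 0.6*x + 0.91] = 0.93*x^2 - 8.24*x - 0.6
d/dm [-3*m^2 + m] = 1 - 6*m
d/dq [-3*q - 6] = -3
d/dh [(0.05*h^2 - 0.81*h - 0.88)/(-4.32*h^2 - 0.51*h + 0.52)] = (-3.5247*h^2 - 7.5512*h - 0.87)/(18.6624*h^4 + 4.4064*h^3 - 4.2327*h^2 - 0.5304*h + 0.2704)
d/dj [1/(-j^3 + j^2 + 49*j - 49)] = (3*j^2 - 2*j - 49)/(j^3 - j^2 - 49*j + 49)^2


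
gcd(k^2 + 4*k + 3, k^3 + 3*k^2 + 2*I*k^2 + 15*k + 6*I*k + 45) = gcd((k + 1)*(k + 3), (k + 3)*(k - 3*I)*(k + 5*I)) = k + 3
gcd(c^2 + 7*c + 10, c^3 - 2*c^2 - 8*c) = c + 2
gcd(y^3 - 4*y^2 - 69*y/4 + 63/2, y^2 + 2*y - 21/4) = y^2 + 2*y - 21/4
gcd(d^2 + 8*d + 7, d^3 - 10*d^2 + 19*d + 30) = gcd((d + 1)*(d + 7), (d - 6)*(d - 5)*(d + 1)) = d + 1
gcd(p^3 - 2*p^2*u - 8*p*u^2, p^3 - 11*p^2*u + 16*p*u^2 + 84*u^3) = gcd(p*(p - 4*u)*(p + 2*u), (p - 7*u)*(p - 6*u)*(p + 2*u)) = p + 2*u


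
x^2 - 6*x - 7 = (x - 7)*(x + 1)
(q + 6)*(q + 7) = q^2 + 13*q + 42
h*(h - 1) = h^2 - h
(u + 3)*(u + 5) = u^2 + 8*u + 15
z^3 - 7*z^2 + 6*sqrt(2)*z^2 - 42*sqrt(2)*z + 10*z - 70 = (z - 7)*(z + sqrt(2))*(z + 5*sqrt(2))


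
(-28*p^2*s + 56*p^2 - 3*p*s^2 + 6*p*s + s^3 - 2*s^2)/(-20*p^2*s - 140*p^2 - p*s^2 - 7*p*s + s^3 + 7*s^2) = (7*p*s - 14*p - s^2 + 2*s)/(5*p*s + 35*p - s^2 - 7*s)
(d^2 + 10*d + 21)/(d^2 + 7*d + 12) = (d + 7)/(d + 4)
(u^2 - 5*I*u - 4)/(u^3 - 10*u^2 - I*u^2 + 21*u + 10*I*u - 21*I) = (u - 4*I)/(u^2 - 10*u + 21)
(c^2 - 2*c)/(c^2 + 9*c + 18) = c*(c - 2)/(c^2 + 9*c + 18)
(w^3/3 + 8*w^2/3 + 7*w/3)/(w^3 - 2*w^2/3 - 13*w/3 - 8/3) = w*(w + 7)/(3*w^2 - 5*w - 8)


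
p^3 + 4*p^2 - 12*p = p*(p - 2)*(p + 6)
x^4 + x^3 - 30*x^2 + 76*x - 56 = (x - 2)^3*(x + 7)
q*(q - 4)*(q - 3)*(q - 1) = q^4 - 8*q^3 + 19*q^2 - 12*q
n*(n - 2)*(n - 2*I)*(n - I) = n^4 - 2*n^3 - 3*I*n^3 - 2*n^2 + 6*I*n^2 + 4*n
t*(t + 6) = t^2 + 6*t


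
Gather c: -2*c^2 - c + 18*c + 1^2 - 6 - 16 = -2*c^2 + 17*c - 21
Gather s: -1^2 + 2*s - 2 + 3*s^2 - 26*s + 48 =3*s^2 - 24*s + 45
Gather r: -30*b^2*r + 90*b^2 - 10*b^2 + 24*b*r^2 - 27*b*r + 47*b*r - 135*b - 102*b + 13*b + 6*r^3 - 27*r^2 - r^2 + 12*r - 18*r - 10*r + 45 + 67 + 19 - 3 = 80*b^2 - 224*b + 6*r^3 + r^2*(24*b - 28) + r*(-30*b^2 + 20*b - 16) + 128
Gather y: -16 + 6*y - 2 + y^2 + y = y^2 + 7*y - 18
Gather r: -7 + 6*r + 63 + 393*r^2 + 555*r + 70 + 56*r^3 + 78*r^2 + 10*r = 56*r^3 + 471*r^2 + 571*r + 126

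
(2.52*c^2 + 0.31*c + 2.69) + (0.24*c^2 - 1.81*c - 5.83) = 2.76*c^2 - 1.5*c - 3.14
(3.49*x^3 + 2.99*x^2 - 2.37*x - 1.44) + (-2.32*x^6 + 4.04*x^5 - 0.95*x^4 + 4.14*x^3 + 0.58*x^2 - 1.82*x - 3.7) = -2.32*x^6 + 4.04*x^5 - 0.95*x^4 + 7.63*x^3 + 3.57*x^2 - 4.19*x - 5.14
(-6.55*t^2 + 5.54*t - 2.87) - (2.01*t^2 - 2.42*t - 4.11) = -8.56*t^2 + 7.96*t + 1.24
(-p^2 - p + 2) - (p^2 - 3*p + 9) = -2*p^2 + 2*p - 7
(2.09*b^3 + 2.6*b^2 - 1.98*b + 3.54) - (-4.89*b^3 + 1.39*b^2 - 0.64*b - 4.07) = 6.98*b^3 + 1.21*b^2 - 1.34*b + 7.61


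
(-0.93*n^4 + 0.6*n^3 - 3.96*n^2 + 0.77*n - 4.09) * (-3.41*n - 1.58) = 3.1713*n^5 - 0.5766*n^4 + 12.5556*n^3 + 3.6311*n^2 + 12.7303*n + 6.4622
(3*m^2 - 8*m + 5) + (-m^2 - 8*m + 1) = 2*m^2 - 16*m + 6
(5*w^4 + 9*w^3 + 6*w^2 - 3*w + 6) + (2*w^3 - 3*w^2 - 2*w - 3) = 5*w^4 + 11*w^3 + 3*w^2 - 5*w + 3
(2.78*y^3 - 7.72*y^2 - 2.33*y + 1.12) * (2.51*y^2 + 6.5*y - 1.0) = 6.9778*y^5 - 1.3072*y^4 - 58.8083*y^3 - 4.6138*y^2 + 9.61*y - 1.12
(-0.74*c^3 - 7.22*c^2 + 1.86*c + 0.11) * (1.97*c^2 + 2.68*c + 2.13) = -1.4578*c^5 - 16.2066*c^4 - 17.2616*c^3 - 10.1771*c^2 + 4.2566*c + 0.2343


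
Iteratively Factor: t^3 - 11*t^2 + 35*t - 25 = (t - 1)*(t^2 - 10*t + 25) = (t - 5)*(t - 1)*(t - 5)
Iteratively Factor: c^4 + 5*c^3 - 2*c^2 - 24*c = (c + 3)*(c^3 + 2*c^2 - 8*c) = c*(c + 3)*(c^2 + 2*c - 8) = c*(c + 3)*(c + 4)*(c - 2)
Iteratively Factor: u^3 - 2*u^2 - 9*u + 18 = (u - 2)*(u^2 - 9) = (u - 2)*(u + 3)*(u - 3)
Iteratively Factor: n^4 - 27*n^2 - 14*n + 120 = (n - 2)*(n^3 + 2*n^2 - 23*n - 60) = (n - 2)*(n + 4)*(n^2 - 2*n - 15) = (n - 5)*(n - 2)*(n + 4)*(n + 3)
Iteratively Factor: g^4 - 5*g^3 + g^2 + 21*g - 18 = (g - 3)*(g^3 - 2*g^2 - 5*g + 6) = (g - 3)*(g + 2)*(g^2 - 4*g + 3) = (g - 3)^2*(g + 2)*(g - 1)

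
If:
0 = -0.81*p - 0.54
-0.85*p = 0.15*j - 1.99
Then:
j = 17.04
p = -0.67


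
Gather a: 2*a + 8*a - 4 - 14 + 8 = 10*a - 10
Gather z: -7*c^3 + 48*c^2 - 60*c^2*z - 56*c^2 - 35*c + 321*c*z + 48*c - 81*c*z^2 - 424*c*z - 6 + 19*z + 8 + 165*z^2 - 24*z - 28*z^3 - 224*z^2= -7*c^3 - 8*c^2 + 13*c - 28*z^3 + z^2*(-81*c - 59) + z*(-60*c^2 - 103*c - 5) + 2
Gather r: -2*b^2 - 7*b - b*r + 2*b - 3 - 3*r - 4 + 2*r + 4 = -2*b^2 - 5*b + r*(-b - 1) - 3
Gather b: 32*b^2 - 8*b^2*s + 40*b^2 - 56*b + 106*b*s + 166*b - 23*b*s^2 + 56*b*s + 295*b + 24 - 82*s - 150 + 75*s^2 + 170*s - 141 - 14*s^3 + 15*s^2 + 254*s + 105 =b^2*(72 - 8*s) + b*(-23*s^2 + 162*s + 405) - 14*s^3 + 90*s^2 + 342*s - 162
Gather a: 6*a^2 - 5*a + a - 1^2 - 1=6*a^2 - 4*a - 2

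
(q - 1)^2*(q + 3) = q^3 + q^2 - 5*q + 3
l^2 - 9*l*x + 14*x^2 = (l - 7*x)*(l - 2*x)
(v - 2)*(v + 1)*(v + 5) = v^3 + 4*v^2 - 7*v - 10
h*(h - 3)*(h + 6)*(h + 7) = h^4 + 10*h^3 + 3*h^2 - 126*h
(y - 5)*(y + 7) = y^2 + 2*y - 35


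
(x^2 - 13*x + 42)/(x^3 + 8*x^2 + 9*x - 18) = (x^2 - 13*x + 42)/(x^3 + 8*x^2 + 9*x - 18)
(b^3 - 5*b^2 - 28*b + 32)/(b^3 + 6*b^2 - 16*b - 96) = (b^2 - 9*b + 8)/(b^2 + 2*b - 24)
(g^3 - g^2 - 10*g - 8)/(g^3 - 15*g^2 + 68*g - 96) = (g^2 + 3*g + 2)/(g^2 - 11*g + 24)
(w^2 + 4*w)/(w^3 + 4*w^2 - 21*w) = (w + 4)/(w^2 + 4*w - 21)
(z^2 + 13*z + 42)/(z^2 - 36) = (z + 7)/(z - 6)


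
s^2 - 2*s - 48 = (s - 8)*(s + 6)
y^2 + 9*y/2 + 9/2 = (y + 3/2)*(y + 3)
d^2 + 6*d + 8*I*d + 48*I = (d + 6)*(d + 8*I)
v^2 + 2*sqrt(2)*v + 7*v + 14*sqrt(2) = (v + 7)*(v + 2*sqrt(2))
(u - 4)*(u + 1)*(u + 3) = u^3 - 13*u - 12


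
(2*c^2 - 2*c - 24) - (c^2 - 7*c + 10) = c^2 + 5*c - 34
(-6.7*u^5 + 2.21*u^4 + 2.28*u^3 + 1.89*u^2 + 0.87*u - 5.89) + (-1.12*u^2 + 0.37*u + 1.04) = -6.7*u^5 + 2.21*u^4 + 2.28*u^3 + 0.77*u^2 + 1.24*u - 4.85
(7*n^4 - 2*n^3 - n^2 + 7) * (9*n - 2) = 63*n^5 - 32*n^4 - 5*n^3 + 2*n^2 + 63*n - 14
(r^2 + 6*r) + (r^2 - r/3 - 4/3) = 2*r^2 + 17*r/3 - 4/3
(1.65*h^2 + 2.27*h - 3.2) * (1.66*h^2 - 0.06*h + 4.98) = 2.739*h^4 + 3.6692*h^3 + 2.7688*h^2 + 11.4966*h - 15.936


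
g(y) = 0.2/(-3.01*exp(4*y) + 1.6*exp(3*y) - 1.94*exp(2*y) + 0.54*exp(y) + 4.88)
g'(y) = 0.2*(12.04*exp(4*y) - 4.8*exp(3*y) + 3.88*exp(2*y) - 0.54*exp(y))/(-3.01*exp(4*y) + 1.6*exp(3*y) - 1.94*exp(2*y) + 0.54*exp(y) + 4.88)^2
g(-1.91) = 0.04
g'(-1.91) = -0.00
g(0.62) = -0.01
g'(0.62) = 0.04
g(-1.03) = 0.04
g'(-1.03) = 0.00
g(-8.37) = 0.04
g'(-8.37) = -0.00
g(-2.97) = 0.04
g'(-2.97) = -0.00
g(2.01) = -0.00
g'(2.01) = 0.00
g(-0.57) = 0.04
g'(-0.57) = 0.01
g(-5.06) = 0.04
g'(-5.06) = -0.00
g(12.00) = 0.00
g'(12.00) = 0.00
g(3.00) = 0.00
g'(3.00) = 0.00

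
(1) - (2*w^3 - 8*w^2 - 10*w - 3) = -2*w^3 + 8*w^2 + 10*w + 4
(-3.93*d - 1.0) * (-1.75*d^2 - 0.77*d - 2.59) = 6.8775*d^3 + 4.7761*d^2 + 10.9487*d + 2.59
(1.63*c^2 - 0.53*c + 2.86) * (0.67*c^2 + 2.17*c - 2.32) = 1.0921*c^4 + 3.182*c^3 - 3.0155*c^2 + 7.4358*c - 6.6352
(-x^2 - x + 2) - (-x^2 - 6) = 8 - x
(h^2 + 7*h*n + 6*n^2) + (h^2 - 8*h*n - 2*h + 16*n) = 2*h^2 - h*n - 2*h + 6*n^2 + 16*n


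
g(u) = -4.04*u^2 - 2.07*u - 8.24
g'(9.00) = -74.79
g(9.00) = -354.11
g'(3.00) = -26.31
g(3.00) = -50.81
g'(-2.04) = 14.41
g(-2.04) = -20.83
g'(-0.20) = -0.45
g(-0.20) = -7.99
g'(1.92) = -17.58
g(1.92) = -27.11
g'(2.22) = -20.01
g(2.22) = -32.75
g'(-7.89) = 61.68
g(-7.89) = -243.41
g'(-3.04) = 22.49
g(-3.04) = -39.28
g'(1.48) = -14.03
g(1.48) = -20.15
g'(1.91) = -17.50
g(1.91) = -26.93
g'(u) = -8.08*u - 2.07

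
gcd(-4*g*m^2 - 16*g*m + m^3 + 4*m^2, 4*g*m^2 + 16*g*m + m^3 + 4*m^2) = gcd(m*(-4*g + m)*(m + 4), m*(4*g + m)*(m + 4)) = m^2 + 4*m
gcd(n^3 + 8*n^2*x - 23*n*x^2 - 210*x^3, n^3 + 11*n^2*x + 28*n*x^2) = n + 7*x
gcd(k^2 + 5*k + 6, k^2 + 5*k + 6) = k^2 + 5*k + 6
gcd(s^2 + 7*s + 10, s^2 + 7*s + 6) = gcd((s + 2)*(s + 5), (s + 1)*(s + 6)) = 1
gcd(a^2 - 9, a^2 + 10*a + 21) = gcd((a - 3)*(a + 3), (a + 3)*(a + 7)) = a + 3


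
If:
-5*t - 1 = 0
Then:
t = -1/5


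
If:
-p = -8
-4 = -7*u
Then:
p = 8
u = 4/7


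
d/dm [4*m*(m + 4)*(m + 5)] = 12*m^2 + 72*m + 80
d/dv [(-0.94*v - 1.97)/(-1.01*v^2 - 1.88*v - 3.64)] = (0.9494*v^2 + 1.7672*v - (0.94*v + 1.97)*(2.02*v + 1.88) + 3.4216)/(1.01*v^2 + 1.88*v + 3.64)^2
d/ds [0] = 0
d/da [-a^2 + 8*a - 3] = 8 - 2*a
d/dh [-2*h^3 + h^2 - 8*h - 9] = -6*h^2 + 2*h - 8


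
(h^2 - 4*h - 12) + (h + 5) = h^2 - 3*h - 7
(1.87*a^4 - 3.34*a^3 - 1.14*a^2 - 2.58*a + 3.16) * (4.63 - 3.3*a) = -6.171*a^5 + 19.6801*a^4 - 11.7022*a^3 + 3.2358*a^2 - 22.3734*a + 14.6308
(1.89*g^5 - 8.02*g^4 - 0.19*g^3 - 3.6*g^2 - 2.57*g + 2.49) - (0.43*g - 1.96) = 1.89*g^5 - 8.02*g^4 - 0.19*g^3 - 3.6*g^2 - 3.0*g + 4.45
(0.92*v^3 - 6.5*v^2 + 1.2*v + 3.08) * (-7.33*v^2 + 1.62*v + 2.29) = -6.7436*v^5 + 49.1354*v^4 - 17.2192*v^3 - 35.5174*v^2 + 7.7376*v + 7.0532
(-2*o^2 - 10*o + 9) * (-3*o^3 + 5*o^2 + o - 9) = 6*o^5 + 20*o^4 - 79*o^3 + 53*o^2 + 99*o - 81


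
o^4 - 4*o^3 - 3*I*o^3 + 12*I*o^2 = o^2*(o - 4)*(o - 3*I)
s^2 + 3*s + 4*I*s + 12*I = (s + 3)*(s + 4*I)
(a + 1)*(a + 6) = a^2 + 7*a + 6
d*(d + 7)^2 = d^3 + 14*d^2 + 49*d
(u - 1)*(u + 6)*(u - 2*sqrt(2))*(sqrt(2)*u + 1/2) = sqrt(2)*u^4 - 7*u^3/2 + 5*sqrt(2)*u^3 - 35*u^2/2 - 7*sqrt(2)*u^2 - 5*sqrt(2)*u + 21*u + 6*sqrt(2)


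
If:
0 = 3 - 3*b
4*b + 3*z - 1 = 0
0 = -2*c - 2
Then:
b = 1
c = -1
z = -1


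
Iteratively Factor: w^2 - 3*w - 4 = (w - 4)*(w + 1)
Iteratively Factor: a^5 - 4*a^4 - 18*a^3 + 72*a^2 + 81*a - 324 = (a - 4)*(a^4 - 18*a^2 + 81) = (a - 4)*(a - 3)*(a^3 + 3*a^2 - 9*a - 27) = (a - 4)*(a - 3)*(a + 3)*(a^2 - 9) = (a - 4)*(a - 3)^2*(a + 3)*(a + 3)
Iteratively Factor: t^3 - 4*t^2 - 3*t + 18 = (t - 3)*(t^2 - t - 6) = (t - 3)^2*(t + 2)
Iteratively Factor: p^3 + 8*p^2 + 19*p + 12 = (p + 4)*(p^2 + 4*p + 3) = (p + 1)*(p + 4)*(p + 3)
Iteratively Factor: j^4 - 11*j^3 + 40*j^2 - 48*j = (j)*(j^3 - 11*j^2 + 40*j - 48) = j*(j - 4)*(j^2 - 7*j + 12) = j*(j - 4)*(j - 3)*(j - 4)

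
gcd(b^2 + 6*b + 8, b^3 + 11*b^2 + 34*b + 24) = b + 4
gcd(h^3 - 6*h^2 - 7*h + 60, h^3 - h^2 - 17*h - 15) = h^2 - 2*h - 15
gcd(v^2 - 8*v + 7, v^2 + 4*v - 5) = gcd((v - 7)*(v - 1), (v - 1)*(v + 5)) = v - 1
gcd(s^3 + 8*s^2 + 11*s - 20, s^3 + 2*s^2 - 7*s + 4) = s^2 + 3*s - 4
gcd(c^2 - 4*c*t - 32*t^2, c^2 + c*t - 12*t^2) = c + 4*t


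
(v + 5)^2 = v^2 + 10*v + 25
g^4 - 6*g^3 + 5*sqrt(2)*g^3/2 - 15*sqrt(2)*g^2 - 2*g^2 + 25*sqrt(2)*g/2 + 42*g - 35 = (g - 5)*(g - 1)*(g - sqrt(2))*(g + 7*sqrt(2)/2)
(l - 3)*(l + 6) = l^2 + 3*l - 18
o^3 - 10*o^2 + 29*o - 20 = (o - 5)*(o - 4)*(o - 1)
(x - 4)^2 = x^2 - 8*x + 16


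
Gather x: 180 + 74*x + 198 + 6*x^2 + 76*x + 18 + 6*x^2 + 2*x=12*x^2 + 152*x + 396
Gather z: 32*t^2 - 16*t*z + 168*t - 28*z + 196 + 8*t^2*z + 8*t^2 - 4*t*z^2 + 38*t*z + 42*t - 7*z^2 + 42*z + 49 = 40*t^2 + 210*t + z^2*(-4*t - 7) + z*(8*t^2 + 22*t + 14) + 245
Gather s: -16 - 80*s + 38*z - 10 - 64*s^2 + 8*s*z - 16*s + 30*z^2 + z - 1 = -64*s^2 + s*(8*z - 96) + 30*z^2 + 39*z - 27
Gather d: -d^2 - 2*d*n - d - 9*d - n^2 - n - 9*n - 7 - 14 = -d^2 + d*(-2*n - 10) - n^2 - 10*n - 21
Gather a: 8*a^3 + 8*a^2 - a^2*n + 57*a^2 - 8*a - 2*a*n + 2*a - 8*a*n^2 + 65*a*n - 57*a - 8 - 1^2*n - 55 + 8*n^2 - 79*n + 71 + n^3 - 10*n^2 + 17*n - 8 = 8*a^3 + a^2*(65 - n) + a*(-8*n^2 + 63*n - 63) + n^3 - 2*n^2 - 63*n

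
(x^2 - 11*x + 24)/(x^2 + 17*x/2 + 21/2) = 2*(x^2 - 11*x + 24)/(2*x^2 + 17*x + 21)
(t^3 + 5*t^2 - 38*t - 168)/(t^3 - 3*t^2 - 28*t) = (t^2 + t - 42)/(t*(t - 7))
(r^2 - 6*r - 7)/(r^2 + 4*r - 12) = (r^2 - 6*r - 7)/(r^2 + 4*r - 12)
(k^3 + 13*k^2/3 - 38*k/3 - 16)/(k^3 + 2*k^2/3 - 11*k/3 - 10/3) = (3*k^2 + 10*k - 48)/(3*k^2 - k - 10)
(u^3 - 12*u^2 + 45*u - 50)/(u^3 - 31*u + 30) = (u^2 - 7*u + 10)/(u^2 + 5*u - 6)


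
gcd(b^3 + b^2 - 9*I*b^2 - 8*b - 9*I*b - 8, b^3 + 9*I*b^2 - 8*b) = 1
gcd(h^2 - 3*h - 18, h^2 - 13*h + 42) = h - 6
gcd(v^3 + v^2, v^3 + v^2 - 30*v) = v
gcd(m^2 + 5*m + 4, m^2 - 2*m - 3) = m + 1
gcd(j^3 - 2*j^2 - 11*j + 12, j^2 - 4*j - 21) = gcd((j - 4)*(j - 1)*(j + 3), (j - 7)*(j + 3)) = j + 3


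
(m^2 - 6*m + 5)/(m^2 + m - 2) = (m - 5)/(m + 2)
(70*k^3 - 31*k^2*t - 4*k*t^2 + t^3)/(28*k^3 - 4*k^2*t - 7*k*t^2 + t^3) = (5*k + t)/(2*k + t)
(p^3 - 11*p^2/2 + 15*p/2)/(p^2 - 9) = p*(2*p - 5)/(2*(p + 3))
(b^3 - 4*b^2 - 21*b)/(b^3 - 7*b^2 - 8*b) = (-b^2 + 4*b + 21)/(-b^2 + 7*b + 8)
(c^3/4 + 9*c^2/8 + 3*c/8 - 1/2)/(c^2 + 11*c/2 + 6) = (2*c^2 + c - 1)/(4*(2*c + 3))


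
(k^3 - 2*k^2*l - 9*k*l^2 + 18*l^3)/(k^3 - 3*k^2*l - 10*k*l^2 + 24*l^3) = (k - 3*l)/(k - 4*l)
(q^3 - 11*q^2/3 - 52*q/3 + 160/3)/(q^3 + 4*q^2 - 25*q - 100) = (q - 8/3)/(q + 5)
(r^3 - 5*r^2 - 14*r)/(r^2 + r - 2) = r*(r - 7)/(r - 1)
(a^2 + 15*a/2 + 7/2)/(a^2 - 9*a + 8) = (2*a^2 + 15*a + 7)/(2*(a^2 - 9*a + 8))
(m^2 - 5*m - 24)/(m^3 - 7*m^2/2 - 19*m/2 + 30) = 2*(m - 8)/(2*m^2 - 13*m + 20)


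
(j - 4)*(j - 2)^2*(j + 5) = j^4 - 3*j^3 - 20*j^2 + 84*j - 80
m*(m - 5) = m^2 - 5*m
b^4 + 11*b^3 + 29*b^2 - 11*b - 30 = (b - 1)*(b + 1)*(b + 5)*(b + 6)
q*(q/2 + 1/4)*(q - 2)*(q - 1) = q^4/2 - 5*q^3/4 + q^2/4 + q/2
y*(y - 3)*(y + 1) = y^3 - 2*y^2 - 3*y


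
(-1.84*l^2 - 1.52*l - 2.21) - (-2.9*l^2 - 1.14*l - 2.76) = 1.06*l^2 - 0.38*l + 0.55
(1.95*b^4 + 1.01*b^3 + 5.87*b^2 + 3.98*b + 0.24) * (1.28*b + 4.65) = 2.496*b^5 + 10.3603*b^4 + 12.2101*b^3 + 32.3899*b^2 + 18.8142*b + 1.116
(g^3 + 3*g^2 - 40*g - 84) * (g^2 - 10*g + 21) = g^5 - 7*g^4 - 49*g^3 + 379*g^2 - 1764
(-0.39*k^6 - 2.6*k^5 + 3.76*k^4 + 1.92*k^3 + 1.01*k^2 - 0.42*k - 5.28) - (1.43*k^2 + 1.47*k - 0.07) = -0.39*k^6 - 2.6*k^5 + 3.76*k^4 + 1.92*k^3 - 0.42*k^2 - 1.89*k - 5.21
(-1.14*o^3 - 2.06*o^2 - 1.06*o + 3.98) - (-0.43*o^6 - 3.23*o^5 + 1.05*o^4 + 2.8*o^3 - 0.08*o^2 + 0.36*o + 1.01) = 0.43*o^6 + 3.23*o^5 - 1.05*o^4 - 3.94*o^3 - 1.98*o^2 - 1.42*o + 2.97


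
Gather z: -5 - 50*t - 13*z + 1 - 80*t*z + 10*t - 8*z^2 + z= -40*t - 8*z^2 + z*(-80*t - 12) - 4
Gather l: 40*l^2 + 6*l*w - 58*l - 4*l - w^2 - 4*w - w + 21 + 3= 40*l^2 + l*(6*w - 62) - w^2 - 5*w + 24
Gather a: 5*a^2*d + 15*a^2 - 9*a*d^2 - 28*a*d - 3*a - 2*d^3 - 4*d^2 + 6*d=a^2*(5*d + 15) + a*(-9*d^2 - 28*d - 3) - 2*d^3 - 4*d^2 + 6*d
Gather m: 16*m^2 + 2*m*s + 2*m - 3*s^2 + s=16*m^2 + m*(2*s + 2) - 3*s^2 + s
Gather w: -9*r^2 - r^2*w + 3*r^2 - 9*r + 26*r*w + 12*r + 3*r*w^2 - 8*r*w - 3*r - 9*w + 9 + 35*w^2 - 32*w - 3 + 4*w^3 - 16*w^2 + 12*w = -6*r^2 + 4*w^3 + w^2*(3*r + 19) + w*(-r^2 + 18*r - 29) + 6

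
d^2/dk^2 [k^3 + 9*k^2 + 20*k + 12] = 6*k + 18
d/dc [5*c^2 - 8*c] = 10*c - 8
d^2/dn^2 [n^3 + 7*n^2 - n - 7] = 6*n + 14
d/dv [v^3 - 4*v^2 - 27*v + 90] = 3*v^2 - 8*v - 27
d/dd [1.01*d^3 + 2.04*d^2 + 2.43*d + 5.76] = 3.03*d^2 + 4.08*d + 2.43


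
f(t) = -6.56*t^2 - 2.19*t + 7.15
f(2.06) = -25.20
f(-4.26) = -102.57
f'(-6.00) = 76.53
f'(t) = -13.12*t - 2.19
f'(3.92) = -53.62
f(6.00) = -242.15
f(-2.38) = -24.80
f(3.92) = -102.24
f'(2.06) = -29.22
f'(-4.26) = 53.70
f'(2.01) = -28.56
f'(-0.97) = 10.54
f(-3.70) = -74.55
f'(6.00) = -80.91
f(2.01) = -23.75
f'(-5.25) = 66.69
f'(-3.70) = 46.35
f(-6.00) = -215.87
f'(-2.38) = 29.04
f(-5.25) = -162.16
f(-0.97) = 3.10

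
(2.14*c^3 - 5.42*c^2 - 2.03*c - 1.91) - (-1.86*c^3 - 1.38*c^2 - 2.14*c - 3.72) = 4.0*c^3 - 4.04*c^2 + 0.11*c + 1.81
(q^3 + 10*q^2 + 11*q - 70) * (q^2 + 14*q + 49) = q^5 + 24*q^4 + 200*q^3 + 574*q^2 - 441*q - 3430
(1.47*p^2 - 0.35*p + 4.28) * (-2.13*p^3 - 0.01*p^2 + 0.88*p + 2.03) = -3.1311*p^5 + 0.7308*p^4 - 7.8193*p^3 + 2.6333*p^2 + 3.0559*p + 8.6884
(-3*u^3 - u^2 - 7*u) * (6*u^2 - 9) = -18*u^5 - 6*u^4 - 15*u^3 + 9*u^2 + 63*u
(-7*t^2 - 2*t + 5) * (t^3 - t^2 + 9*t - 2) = -7*t^5 + 5*t^4 - 56*t^3 - 9*t^2 + 49*t - 10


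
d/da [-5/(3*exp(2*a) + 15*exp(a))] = 5*(2*exp(a) + 5)*exp(-a)/(3*(exp(a) + 5)^2)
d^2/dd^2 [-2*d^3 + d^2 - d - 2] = 2 - 12*d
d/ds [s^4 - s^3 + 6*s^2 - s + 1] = 4*s^3 - 3*s^2 + 12*s - 1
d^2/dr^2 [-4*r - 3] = 0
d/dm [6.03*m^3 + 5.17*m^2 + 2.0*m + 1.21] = 18.09*m^2 + 10.34*m + 2.0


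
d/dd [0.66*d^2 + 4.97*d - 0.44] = 1.32*d + 4.97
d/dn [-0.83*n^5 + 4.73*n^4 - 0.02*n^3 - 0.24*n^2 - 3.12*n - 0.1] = -4.15*n^4 + 18.92*n^3 - 0.06*n^2 - 0.48*n - 3.12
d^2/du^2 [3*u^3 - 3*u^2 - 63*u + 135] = 18*u - 6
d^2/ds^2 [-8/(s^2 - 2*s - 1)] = 16*(-s^2 + 2*s + 4*(s - 1)^2 + 1)/(-s^2 + 2*s + 1)^3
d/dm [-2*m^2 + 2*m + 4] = 2 - 4*m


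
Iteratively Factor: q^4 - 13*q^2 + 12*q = (q - 3)*(q^3 + 3*q^2 - 4*q) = (q - 3)*(q + 4)*(q^2 - q) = q*(q - 3)*(q + 4)*(q - 1)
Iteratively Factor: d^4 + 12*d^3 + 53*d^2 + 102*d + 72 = (d + 3)*(d^3 + 9*d^2 + 26*d + 24) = (d + 3)*(d + 4)*(d^2 + 5*d + 6) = (d + 3)^2*(d + 4)*(d + 2)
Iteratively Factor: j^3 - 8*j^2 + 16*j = (j)*(j^2 - 8*j + 16) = j*(j - 4)*(j - 4)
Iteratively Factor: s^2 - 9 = (s - 3)*(s + 3)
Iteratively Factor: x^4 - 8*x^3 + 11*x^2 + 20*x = (x + 1)*(x^3 - 9*x^2 + 20*x) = (x - 4)*(x + 1)*(x^2 - 5*x) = x*(x - 4)*(x + 1)*(x - 5)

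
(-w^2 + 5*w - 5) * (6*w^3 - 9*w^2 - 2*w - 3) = -6*w^5 + 39*w^4 - 73*w^3 + 38*w^2 - 5*w + 15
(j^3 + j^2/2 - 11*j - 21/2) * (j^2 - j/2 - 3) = j^5 - 57*j^3/4 - 13*j^2/2 + 153*j/4 + 63/2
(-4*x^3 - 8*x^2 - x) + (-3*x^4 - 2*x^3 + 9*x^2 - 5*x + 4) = -3*x^4 - 6*x^3 + x^2 - 6*x + 4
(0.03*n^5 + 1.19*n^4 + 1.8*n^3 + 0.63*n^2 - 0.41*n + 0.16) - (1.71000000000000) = 0.03*n^5 + 1.19*n^4 + 1.8*n^3 + 0.63*n^2 - 0.41*n - 1.55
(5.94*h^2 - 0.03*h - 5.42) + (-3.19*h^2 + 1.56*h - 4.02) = 2.75*h^2 + 1.53*h - 9.44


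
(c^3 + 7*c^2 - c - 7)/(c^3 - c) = (c + 7)/c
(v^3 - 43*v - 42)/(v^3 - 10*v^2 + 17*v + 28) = (v + 6)/(v - 4)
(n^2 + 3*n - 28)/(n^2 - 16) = (n + 7)/(n + 4)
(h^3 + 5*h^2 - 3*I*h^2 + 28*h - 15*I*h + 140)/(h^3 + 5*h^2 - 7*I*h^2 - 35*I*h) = (h + 4*I)/h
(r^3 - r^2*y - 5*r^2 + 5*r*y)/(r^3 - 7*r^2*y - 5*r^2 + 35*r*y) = (-r + y)/(-r + 7*y)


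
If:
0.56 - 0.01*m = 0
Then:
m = 56.00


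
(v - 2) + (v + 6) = 2*v + 4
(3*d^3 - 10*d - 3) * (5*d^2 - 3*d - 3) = 15*d^5 - 9*d^4 - 59*d^3 + 15*d^2 + 39*d + 9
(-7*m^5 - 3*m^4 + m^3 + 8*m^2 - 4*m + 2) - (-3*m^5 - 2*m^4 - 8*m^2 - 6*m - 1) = -4*m^5 - m^4 + m^3 + 16*m^2 + 2*m + 3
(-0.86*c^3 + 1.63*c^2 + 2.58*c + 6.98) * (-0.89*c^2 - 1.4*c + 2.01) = 0.7654*c^5 - 0.2467*c^4 - 6.3068*c^3 - 6.5479*c^2 - 4.5862*c + 14.0298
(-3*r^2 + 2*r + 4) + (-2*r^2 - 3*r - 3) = -5*r^2 - r + 1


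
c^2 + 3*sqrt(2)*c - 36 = (c - 3*sqrt(2))*(c + 6*sqrt(2))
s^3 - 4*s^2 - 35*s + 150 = (s - 5)^2*(s + 6)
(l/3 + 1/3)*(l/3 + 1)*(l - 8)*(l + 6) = l^4/9 + 2*l^3/9 - 53*l^2/9 - 22*l - 16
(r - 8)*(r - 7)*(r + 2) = r^3 - 13*r^2 + 26*r + 112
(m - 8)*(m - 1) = m^2 - 9*m + 8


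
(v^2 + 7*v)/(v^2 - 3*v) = (v + 7)/(v - 3)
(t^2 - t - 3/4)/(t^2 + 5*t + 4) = (t^2 - t - 3/4)/(t^2 + 5*t + 4)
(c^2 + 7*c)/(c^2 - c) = (c + 7)/(c - 1)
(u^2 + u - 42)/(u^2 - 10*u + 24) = (u + 7)/(u - 4)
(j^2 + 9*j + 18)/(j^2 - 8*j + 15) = (j^2 + 9*j + 18)/(j^2 - 8*j + 15)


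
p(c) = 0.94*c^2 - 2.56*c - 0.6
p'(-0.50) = -3.50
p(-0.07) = -0.42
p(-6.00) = 48.60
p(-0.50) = 0.92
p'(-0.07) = -2.69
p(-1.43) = 4.98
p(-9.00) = 98.58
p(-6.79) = 60.12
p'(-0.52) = -3.54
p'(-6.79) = -15.33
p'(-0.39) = -3.29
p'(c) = 1.88*c - 2.56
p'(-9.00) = -19.48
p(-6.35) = 53.56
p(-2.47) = 11.46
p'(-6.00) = -13.84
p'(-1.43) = -5.25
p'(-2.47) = -7.20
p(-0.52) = 0.99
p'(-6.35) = -14.50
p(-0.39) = 0.54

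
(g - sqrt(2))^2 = g^2 - 2*sqrt(2)*g + 2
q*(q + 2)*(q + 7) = q^3 + 9*q^2 + 14*q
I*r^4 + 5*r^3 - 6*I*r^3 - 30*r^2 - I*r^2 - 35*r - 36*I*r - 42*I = (r - 7)*(r - 6*I)*(r + I)*(I*r + I)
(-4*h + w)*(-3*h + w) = 12*h^2 - 7*h*w + w^2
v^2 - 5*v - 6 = (v - 6)*(v + 1)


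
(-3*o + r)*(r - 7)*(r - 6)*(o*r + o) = -3*o^2*r^3 + 36*o^2*r^2 - 87*o^2*r - 126*o^2 + o*r^4 - 12*o*r^3 + 29*o*r^2 + 42*o*r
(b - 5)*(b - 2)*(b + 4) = b^3 - 3*b^2 - 18*b + 40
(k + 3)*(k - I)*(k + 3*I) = k^3 + 3*k^2 + 2*I*k^2 + 3*k + 6*I*k + 9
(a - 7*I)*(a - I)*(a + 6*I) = a^3 - 2*I*a^2 + 41*a - 42*I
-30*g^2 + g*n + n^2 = (-5*g + n)*(6*g + n)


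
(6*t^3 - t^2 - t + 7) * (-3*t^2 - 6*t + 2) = -18*t^5 - 33*t^4 + 21*t^3 - 17*t^2 - 44*t + 14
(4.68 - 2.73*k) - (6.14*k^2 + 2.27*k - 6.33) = -6.14*k^2 - 5.0*k + 11.01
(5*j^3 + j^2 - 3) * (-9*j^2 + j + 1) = -45*j^5 - 4*j^4 + 6*j^3 + 28*j^2 - 3*j - 3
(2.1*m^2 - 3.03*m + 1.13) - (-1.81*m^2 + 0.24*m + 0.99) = 3.91*m^2 - 3.27*m + 0.14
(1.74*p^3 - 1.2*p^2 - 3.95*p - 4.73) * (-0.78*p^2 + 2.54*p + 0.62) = -1.3572*p^5 + 5.3556*p^4 + 1.1118*p^3 - 7.0876*p^2 - 14.4632*p - 2.9326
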